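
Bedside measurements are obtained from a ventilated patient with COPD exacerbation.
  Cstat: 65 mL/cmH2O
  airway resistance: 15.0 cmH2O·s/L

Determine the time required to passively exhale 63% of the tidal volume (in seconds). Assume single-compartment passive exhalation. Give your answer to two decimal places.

τ = R × C = 15.0 × 65 mL/cmH2O = 15.0 × 0.065 L/cmH2O = 0.975 s.
Exhaled fraction f = 1 − e^(−t/τ) → t = −τ·ln(1 − f) = −0.975·ln(0.37) = 0.9694 s.

0.97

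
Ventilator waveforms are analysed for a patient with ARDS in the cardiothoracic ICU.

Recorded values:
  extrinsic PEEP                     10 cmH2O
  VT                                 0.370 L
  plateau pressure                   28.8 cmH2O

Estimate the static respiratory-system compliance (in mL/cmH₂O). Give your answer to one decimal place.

Cstat = Vt / (Pplat − PEEP) = 370 / (28.8 − 10) = 370 / 18.8 = 19.681 mL/cmH2O.

19.7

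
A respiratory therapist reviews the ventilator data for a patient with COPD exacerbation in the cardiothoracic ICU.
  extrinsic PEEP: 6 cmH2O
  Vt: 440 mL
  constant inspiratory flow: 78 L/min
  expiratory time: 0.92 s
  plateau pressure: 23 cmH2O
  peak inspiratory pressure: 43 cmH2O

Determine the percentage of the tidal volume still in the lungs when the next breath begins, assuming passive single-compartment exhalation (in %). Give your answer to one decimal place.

9.9

Flow: 78 L/min ÷ 60 = 1.3 L/s.
R = (PIP − Pplat)/V̇ = (43 − 23) / 1.3 = 20.0/1.3 = 15.385 cmH2O·s/L.
C = Vt/(Pplat − PEEP) = 440.0 / (23 − 6) = 440.0/17.0 = 25.882 mL/cmH2O.
τ = R × C = 15.385 × 0.02588 L/cmH2O = 0.3982 s.
Fraction remaining at end-expiration = e^(−Te/τ) = e^(−0.92/0.3982) = 0.09922 → 9.922%.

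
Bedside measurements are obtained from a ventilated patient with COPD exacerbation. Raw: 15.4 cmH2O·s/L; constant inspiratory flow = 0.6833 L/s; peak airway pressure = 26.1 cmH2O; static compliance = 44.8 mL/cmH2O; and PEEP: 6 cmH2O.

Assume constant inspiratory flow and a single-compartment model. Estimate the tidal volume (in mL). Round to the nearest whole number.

429

Equation of motion (constant flow): PIP = Vt/C + R·V̇ + PEEP.
Vt/C = PIP − R·V̇ − PEEP = 26.1 − 10.523 − 6 = 9.577 cmH2O.
Vt = C × 9.577 = 44.8 × 9.577 = 429.05 mL.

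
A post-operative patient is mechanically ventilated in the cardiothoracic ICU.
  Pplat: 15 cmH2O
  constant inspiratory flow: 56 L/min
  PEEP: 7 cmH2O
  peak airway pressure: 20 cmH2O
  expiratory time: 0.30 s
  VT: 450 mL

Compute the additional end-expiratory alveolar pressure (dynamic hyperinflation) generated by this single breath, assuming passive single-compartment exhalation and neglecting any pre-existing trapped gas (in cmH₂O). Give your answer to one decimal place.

Flow: 56 L/min ÷ 60 = 0.9333 L/s.
R = (PIP − Pplat)/V̇ = (20 − 15) / 0.9333 = 5.0/0.9333 = 5.357 cmH2O·s/L.
C = Vt/(Pplat − PEEP) = 450.0 / (15 − 7) = 450.0/8.0 = 56.25 mL/cmH2O.
τ = R × C = 5.357 × 0.05625 L/cmH2O = 0.3013 s.
Fraction remaining = e^(−Te/τ) = e^(−0.30/0.3013) = 0.3695; trapped volume = 450.0 × 0.3695 = 166.28 mL.
Additional alveolar pressure from trapping ≈ V_trapped / C = 166.28 / 56.25 = 2.956 cmH2O.

3.0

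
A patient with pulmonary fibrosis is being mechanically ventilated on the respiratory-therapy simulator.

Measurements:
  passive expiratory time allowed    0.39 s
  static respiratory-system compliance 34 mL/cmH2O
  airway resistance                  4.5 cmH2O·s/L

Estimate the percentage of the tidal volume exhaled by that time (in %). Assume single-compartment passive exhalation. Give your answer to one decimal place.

92.2

τ = R × C = 4.5 × 34 mL/cmH2O = 4.5 × 0.034 L/cmH2O = 0.153 s.
Passive exhalation: V(t)/V₀ = e^(−t/τ) = e^(−0.39/0.153) = 0.07816.
Fraction exhaled = 1 − 0.07816 = 0.9218 → 92.18%.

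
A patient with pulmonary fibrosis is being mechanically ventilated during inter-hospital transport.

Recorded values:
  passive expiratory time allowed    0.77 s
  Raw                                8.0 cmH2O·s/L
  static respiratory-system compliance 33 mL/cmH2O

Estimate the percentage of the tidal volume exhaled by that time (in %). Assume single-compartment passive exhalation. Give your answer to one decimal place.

τ = R × C = 8.0 × 33 mL/cmH2O = 8.0 × 0.033 L/cmH2O = 0.264 s.
Passive exhalation: V(t)/V₀ = e^(−t/τ) = e^(−0.77/0.264) = 0.05411.
Fraction exhaled = 1 − 0.05411 = 0.9459 → 94.59%.

94.6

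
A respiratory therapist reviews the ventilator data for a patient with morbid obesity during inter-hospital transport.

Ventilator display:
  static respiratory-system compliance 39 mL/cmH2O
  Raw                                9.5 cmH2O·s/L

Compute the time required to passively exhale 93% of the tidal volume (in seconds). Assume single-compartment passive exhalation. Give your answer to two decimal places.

τ = R × C = 9.5 × 39 mL/cmH2O = 9.5 × 0.039 L/cmH2O = 0.3705 s.
Exhaled fraction f = 1 − e^(−t/τ) → t = −τ·ln(1 − f) = −0.3705·ln(0.07) = 0.9853 s.

0.99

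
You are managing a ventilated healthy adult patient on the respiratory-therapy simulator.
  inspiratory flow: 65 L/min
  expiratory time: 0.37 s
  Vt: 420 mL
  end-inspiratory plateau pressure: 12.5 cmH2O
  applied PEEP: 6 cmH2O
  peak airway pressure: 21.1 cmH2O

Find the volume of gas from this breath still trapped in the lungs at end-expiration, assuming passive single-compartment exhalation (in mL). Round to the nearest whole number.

Flow: 65 L/min ÷ 60 = 1.0833 L/s.
R = (PIP − Pplat)/V̇ = (21.1 − 12.5) / 1.0833 = 8.6/1.0833 = 7.939 cmH2O·s/L.
C = Vt/(Pplat − PEEP) = 420.0 / (12.5 − 6) = 420.0/6.5 = 64.615 mL/cmH2O.
τ = R × C = 7.939 × 0.06462 L/cmH2O = 0.513 s.
Fraction remaining = e^(−Te/τ) = e^(−0.37/0.513) = 0.4861.
Trapped volume = 420.0 × 0.4861 = 204.16 mL.

204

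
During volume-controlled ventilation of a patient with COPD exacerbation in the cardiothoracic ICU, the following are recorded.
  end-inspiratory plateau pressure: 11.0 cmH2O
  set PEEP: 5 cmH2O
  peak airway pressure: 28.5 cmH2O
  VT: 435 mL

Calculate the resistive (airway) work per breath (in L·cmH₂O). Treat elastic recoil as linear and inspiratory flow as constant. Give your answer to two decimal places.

With constant inspiratory flow the resistive pressure is constant at PIP − Pplat = 28.5 − 11.0 = 17.5 cmH2O, so resistive work = 17.5 × 0.435 = 7.613 L·cmH2O.

7.61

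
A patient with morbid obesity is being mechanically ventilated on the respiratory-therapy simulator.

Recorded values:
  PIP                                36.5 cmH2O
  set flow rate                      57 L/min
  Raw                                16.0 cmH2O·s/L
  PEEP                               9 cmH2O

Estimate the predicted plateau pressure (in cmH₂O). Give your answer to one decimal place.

21.3

Flow: 57 L/min ÷ 60 = 0.95 L/s.
Pplat = PIP − Raw × flow = 36.5 − 16.0 × 0.95 = 36.5 − 15.2 = 21.3 cmH2O.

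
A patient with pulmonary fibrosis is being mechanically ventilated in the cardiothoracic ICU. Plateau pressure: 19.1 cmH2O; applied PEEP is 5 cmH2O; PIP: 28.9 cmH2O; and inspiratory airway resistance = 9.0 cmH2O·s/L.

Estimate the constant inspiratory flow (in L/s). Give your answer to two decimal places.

flow = (PIP − Pplat) / Raw = 9.8 / 9.0 = 1.089 L/s.

1.09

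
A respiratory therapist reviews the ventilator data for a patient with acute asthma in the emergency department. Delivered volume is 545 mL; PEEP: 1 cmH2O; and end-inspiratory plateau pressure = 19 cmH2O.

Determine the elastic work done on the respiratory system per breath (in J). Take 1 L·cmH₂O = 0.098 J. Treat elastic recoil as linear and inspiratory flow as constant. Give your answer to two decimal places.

0.48

Elastic work ≈ ½ × (Pplat − PEEP) × Vt = 0.5 × (19 − 1) × 0.545 L = 0.5 × 18.0 × 0.545 = 4.905 L·cmH2O.
× 0.098 J/(L·cmH2O) → 0.4807 J.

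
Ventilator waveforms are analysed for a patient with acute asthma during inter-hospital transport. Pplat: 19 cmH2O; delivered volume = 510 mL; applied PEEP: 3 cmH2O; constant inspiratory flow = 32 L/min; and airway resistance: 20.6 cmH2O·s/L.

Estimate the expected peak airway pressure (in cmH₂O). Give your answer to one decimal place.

30.0

Flow: 32 L/min ÷ 60 = 0.5333 L/s.
PIP = Pplat + Raw × flow = 19 + 20.6 × 0.5333 = 19 + 10.986 = 29.986 cmH2O.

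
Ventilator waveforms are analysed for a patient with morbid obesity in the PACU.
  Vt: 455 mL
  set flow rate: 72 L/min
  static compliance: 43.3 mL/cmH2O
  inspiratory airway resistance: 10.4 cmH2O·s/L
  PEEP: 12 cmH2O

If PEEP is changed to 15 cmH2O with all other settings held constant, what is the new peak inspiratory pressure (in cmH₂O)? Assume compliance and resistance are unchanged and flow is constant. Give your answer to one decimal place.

38.0

Flow: 72 L/min ÷ 60 = 1.2 L/s.
PIP = Vt/C + R·V̇ + PEEP (constant-flow equation of motion).
Only the baseline term changes: ΔPIP = ΔPEEP = 15 − 12 = 3.0 cmH2O.
Original PIP = 455/43.3 + 10.4×1.2 + 12 = 34.988 cmH2O; new PIP = 34.988 + (3.0) = 37.988 cmH2O.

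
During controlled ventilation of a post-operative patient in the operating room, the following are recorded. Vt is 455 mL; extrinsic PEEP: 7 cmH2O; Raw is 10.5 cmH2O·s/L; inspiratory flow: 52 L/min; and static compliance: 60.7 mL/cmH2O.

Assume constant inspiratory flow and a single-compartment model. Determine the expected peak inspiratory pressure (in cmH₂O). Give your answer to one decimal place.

23.6

Flow: 52 L/min ÷ 60 = 0.8667 L/s.
Equation of motion (constant flow): PIP = Vt/C + R·V̇ + PEEP.
PIP = 455/60.7 + 10.5×0.8667 + 7 = 7.496 + 9.1 + 7 = 23.596 cmH2O.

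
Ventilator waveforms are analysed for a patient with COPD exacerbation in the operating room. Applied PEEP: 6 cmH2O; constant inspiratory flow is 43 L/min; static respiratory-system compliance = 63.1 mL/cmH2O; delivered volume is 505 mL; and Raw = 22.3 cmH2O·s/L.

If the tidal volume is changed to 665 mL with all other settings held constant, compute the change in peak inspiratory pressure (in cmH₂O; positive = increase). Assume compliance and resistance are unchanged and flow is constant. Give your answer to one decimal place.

PIP = Vt/C + R·V̇ + PEEP (constant-flow equation of motion).
Only the elastic term changes: ΔPIP = ΔVt / C = (665 − 505) / 63.1 = 2.536 cmH2O.

2.5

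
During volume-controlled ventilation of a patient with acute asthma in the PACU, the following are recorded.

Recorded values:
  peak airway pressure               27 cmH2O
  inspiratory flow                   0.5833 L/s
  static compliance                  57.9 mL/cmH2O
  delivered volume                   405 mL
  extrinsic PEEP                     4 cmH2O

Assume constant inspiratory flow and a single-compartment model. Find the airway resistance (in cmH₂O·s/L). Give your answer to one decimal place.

27.4

Equation of motion (constant flow): PIP = Vt/C + R·V̇ + PEEP.
R·V̇ = PIP − Vt/C − PEEP = 27 − 405/57.9 − 4 = 27 − 6.995 − 4 = 16.005 cmH2O.
R = 16.005 / 0.5833 = 27.439 cmH2O·s/L.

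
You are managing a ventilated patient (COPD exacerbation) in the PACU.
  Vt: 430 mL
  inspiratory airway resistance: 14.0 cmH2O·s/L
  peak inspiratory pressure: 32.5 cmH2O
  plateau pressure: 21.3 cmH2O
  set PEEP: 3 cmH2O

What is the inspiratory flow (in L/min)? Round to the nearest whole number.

flow = (PIP − Pplat) / Raw = (32.5 − 21.3) / 14.0 = 0.8 L/s × 60 = 48.0 L/min.

48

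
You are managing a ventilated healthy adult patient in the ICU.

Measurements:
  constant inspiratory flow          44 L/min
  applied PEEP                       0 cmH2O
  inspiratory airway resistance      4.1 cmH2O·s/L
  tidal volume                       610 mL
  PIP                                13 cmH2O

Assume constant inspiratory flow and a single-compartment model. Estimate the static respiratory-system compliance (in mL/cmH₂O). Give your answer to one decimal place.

Flow: 44 L/min ÷ 60 = 0.7333 L/s.
Equation of motion (constant flow): PIP = Vt/C + R·V̇ + PEEP.
Vt/C = PIP − R·V̇ − PEEP = 13 − 4.1×0.7333 − 0 = 13 − 3.007 − 0 = 9.993 cmH2O.
C = Vt / 9.993 = 610 / 9.993 = 61.043 mL/cmH2O.

61.0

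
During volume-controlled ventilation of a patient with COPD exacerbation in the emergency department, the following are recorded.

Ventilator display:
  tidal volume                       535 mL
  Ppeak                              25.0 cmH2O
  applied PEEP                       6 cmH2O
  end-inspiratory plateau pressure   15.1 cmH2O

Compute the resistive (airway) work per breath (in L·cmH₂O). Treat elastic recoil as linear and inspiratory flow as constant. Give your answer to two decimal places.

5.30

With constant inspiratory flow the resistive pressure is constant at PIP − Pplat = 25.0 − 15.1 = 9.9 cmH2O, so resistive work = 9.9 × 0.535 = 5.297 L·cmH2O.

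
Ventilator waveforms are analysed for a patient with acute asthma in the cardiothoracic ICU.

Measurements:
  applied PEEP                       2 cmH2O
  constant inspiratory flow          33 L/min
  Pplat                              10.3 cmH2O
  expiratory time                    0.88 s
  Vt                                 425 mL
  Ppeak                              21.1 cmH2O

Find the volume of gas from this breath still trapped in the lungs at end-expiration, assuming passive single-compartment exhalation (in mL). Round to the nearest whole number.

177

Flow: 33 L/min ÷ 60 = 0.55 L/s.
R = (PIP − Pplat)/V̇ = (21.1 − 10.3) / 0.55 = 10.8/0.55 = 19.636 cmH2O·s/L.
C = Vt/(Pplat − PEEP) = 425.0 / (10.3 − 2) = 425.0/8.3 = 51.205 mL/cmH2O.
τ = R × C = 19.636 × 0.05121 L/cmH2O = 1.006 s.
Fraction remaining = e^(−Te/τ) = e^(−0.88/1.006) = 0.417.
Trapped volume = 425.0 × 0.417 = 177.23 mL.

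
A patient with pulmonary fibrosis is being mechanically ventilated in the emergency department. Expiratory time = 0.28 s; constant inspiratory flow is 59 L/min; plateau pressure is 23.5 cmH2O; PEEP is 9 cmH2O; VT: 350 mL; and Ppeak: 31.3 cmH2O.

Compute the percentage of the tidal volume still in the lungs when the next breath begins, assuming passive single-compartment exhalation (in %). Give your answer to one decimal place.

Flow: 59 L/min ÷ 60 = 0.9833 L/s.
R = (PIP − Pplat)/V̇ = (31.3 − 23.5) / 0.9833 = 7.8/0.9833 = 7.932 cmH2O·s/L.
C = Vt/(Pplat − PEEP) = 350.0 / (23.5 − 9) = 350.0/14.5 = 24.138 mL/cmH2O.
τ = R × C = 7.932 × 0.02414 L/cmH2O = 0.1915 s.
Fraction remaining at end-expiration = e^(−Te/τ) = e^(−0.28/0.1915) = 0.2317 → 23.17%.

23.2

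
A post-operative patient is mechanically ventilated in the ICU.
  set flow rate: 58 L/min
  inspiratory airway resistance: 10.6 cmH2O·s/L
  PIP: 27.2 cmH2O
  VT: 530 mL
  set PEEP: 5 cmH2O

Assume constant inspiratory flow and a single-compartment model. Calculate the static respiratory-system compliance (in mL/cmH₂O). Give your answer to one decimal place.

44.3

Flow: 58 L/min ÷ 60 = 0.9667 L/s.
Equation of motion (constant flow): PIP = Vt/C + R·V̇ + PEEP.
Vt/C = PIP − R·V̇ − PEEP = 27.2 − 10.6×0.9667 − 5 = 27.2 − 10.247 − 5 = 11.953 cmH2O.
C = Vt / 11.953 = 530 / 11.953 = 44.34 mL/cmH2O.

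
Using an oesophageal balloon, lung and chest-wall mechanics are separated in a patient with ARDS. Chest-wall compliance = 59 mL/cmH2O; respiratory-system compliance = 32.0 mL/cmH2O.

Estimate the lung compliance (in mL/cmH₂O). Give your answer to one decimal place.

69.9

1/CL = 1/Crs − 1/Ccw.
1/CL = 1/32.0 − 1/59 = 0.0143.
CL = 69.93 mL/cmH2O.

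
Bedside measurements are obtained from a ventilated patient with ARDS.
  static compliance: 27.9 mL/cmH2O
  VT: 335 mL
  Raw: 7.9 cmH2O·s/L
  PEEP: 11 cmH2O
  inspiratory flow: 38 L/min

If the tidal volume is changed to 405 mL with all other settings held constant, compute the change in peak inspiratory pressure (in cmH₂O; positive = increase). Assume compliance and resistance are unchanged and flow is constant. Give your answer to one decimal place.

2.5

PIP = Vt/C + R·V̇ + PEEP (constant-flow equation of motion).
Only the elastic term changes: ΔPIP = ΔVt / C = (405 − 335) / 27.9 = 2.509 cmH2O.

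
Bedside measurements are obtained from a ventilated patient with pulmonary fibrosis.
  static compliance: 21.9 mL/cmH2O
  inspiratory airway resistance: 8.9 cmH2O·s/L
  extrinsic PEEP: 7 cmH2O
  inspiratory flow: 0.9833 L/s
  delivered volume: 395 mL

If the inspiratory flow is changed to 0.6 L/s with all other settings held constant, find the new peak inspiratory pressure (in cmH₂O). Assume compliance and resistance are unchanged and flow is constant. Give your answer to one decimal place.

30.4

PIP = Vt/C + R·V̇ + PEEP (constant-flow equation of motion).
Only the resistive term changes: ΔPIP = R × ΔV̇ = 8.9 × (0.6 − 0.9833) = 8.9 × -0.3833 = -3.411 cmH2O.
Original PIP = 395/21.9 + 8.9×0.9833 + 7 = 33.788 cmH2O; new PIP = 33.788 + (-3.411) = 30.377 cmH2O.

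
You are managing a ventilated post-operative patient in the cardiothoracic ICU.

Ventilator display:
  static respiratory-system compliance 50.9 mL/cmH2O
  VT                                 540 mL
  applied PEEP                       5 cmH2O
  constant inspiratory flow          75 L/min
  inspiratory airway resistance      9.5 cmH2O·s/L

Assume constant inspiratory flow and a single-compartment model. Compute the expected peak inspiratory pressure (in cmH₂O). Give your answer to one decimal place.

Flow: 75 L/min ÷ 60 = 1.25 L/s.
Equation of motion (constant flow): PIP = Vt/C + R·V̇ + PEEP.
PIP = 540/50.9 + 9.5×1.25 + 5 = 10.609 + 11.875 + 5 = 27.484 cmH2O.

27.5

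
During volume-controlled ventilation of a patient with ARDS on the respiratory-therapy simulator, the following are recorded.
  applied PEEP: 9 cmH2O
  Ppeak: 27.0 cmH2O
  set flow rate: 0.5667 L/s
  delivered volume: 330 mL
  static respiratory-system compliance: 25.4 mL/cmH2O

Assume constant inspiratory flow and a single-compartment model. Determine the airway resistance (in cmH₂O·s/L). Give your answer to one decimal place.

Equation of motion (constant flow): PIP = Vt/C + R·V̇ + PEEP.
R·V̇ = PIP − Vt/C − PEEP = 27.0 − 330/25.4 − 9 = 27.0 − 12.992 − 9 = 5.008 cmH2O.
R = 5.008 / 0.5667 = 8.837 cmH2O·s/L.

8.8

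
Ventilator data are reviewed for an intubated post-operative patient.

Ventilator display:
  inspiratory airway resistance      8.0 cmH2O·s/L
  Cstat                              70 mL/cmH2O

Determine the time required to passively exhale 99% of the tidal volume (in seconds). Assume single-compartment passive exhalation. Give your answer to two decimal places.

2.58

τ = R × C = 8.0 × 70 mL/cmH2O = 8.0 × 0.070 L/cmH2O = 0.56 s.
Exhaled fraction f = 1 − e^(−t/τ) → t = −τ·ln(1 − f) = −0.56·ln(0.01) = 2.579 s.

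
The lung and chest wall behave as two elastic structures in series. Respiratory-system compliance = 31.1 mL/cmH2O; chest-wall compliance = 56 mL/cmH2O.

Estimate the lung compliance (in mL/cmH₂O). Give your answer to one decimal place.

69.9

1/CL = 1/Crs − 1/Ccw.
1/CL = 1/31.1 − 1/56 = 0.0143.
CL = 69.93 mL/cmH2O.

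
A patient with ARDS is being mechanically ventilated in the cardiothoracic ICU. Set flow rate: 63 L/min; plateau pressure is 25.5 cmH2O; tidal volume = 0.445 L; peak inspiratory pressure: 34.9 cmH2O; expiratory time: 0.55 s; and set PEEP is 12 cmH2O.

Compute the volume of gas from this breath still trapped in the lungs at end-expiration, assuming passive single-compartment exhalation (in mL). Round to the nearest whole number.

Flow: 63 L/min ÷ 60 = 1.05 L/s.
R = (PIP − Pplat)/V̇ = (34.9 − 25.5) / 1.05 = 9.4/1.05 = 8.952 cmH2O·s/L.
C = Vt/(Pplat − PEEP) = 445.0 / (25.5 − 12) = 445.0/13.5 = 32.963 mL/cmH2O.
τ = R × C = 8.952 × 0.03296 L/cmH2O = 0.2951 s.
Fraction remaining = e^(−Te/τ) = e^(−0.55/0.2951) = 0.1551.
Trapped volume = 445.0 × 0.1551 = 69.02 mL.

69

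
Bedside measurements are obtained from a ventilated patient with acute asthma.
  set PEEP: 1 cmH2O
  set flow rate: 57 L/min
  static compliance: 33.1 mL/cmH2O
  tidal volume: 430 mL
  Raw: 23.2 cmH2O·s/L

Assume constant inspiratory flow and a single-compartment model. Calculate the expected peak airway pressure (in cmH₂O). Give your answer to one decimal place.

36.0

Flow: 57 L/min ÷ 60 = 0.95 L/s.
Equation of motion (constant flow): PIP = Vt/C + R·V̇ + PEEP.
PIP = 430/33.1 + 23.2×0.95 + 1 = 12.991 + 22.04 + 1 = 36.031 cmH2O.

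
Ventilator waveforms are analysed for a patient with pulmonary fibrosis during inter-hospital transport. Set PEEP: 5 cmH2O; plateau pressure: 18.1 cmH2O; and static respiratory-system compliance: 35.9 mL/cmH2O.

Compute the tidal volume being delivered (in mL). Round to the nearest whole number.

470

Vt = Cstat × (Pplat − PEEP) = 35.9 × (18.1 − 5) = 35.9 × 13.1 = 470.29 mL.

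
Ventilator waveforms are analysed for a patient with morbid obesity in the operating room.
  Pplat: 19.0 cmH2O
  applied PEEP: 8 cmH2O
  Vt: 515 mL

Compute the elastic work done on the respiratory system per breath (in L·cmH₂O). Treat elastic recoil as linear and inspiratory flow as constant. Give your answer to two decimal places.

2.83

Elastic work ≈ ½ × (Pplat − PEEP) × Vt = 0.5 × (19.0 − 8) × 0.515 L = 0.5 × 11.0 × 0.515 = 2.833 L·cmH2O.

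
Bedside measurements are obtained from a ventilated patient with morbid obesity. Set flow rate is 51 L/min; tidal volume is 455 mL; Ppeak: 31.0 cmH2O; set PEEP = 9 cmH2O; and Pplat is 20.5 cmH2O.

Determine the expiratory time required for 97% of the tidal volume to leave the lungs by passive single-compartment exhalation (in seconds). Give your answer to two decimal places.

1.71

Flow: 51 L/min ÷ 60 = 0.85 L/s.
R = (PIP − Pplat)/V̇ = (31.0 − 20.5) / 0.85 = 10.5/0.85 = 12.353 cmH2O·s/L.
C = Vt/(Pplat − PEEP) = 455.0 / (20.5 − 9) = 455.0/11.5 = 39.565 mL/cmH2O.
τ = R × C = 12.353 × 0.03957 L/cmH2O = 0.4888 s.
t = −τ·ln(1 − 0.97) = −0.4888·ln(0.03) = 1.714 s.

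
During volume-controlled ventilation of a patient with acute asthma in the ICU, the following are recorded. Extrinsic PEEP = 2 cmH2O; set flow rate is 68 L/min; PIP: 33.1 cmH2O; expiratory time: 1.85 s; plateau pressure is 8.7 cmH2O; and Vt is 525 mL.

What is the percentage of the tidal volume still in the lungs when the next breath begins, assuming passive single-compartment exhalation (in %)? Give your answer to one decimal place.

Flow: 68 L/min ÷ 60 = 1.1333 L/s.
R = (PIP − Pplat)/V̇ = (33.1 − 8.7) / 1.1333 = 24.4/1.1333 = 21.53 cmH2O·s/L.
C = Vt/(Pplat − PEEP) = 525.0 / (8.7 − 2) = 525.0/6.7 = 78.358 mL/cmH2O.
τ = R × C = 21.53 × 0.07836 L/cmH2O = 1.687 s.
Fraction remaining at end-expiration = e^(−Te/τ) = e^(−1.85/1.687) = 0.334 → 33.4%.

33.4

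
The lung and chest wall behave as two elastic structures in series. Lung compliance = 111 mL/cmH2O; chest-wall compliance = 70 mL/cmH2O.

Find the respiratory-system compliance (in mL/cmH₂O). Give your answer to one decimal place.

42.9

Lung and chest wall are elastances in series: 1/Crs = 1/CL + 1/Ccw.
1/Crs = 1/111 + 1/70 = 0.02329.
Crs = 42.937 mL/cmH2O.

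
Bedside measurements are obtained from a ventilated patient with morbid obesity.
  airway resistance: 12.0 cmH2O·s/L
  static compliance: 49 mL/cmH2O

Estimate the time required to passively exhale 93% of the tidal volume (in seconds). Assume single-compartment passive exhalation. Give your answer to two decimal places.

1.56

τ = R × C = 12.0 × 49 mL/cmH2O = 12.0 × 0.049 L/cmH2O = 0.588 s.
Exhaled fraction f = 1 − e^(−t/τ) → t = −τ·ln(1 − f) = −0.588·ln(0.07) = 1.564 s.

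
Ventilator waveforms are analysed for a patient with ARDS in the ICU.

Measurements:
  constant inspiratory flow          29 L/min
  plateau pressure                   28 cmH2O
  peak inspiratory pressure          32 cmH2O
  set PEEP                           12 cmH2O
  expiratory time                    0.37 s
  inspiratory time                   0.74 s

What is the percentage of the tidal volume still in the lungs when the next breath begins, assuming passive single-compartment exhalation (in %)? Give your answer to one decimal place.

Flow: 29 L/min ÷ 60 = 0.4833 L/s.
Vt = flow × Ti = 0.4833 L/s × 0.74 s × 1000 mL/L = 357.64 mL.
R = (PIP − Pplat)/V̇ = (32 − 28) / 0.4833 = 4.0/0.4833 = 8.276 cmH2O·s/L.
C = Vt/(Pplat − PEEP) = 357.64 / (28 − 12) = 357.64/16.0 = 22.353 mL/cmH2O.
τ = R × C = 8.276 × 0.02235 L/cmH2O = 0.185 s.
Fraction remaining at end-expiration = e^(−Te/τ) = e^(−0.37/0.185) = 0.1353 → 13.53%.

13.5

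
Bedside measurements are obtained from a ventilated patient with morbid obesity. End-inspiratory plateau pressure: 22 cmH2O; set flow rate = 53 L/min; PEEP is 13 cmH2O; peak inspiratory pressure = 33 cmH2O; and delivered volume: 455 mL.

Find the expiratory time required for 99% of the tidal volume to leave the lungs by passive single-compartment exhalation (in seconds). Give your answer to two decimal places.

2.90

Flow: 53 L/min ÷ 60 = 0.8833 L/s.
R = (PIP − Pplat)/V̇ = (33 − 22) / 0.8833 = 11.0/0.8833 = 12.453 cmH2O·s/L.
C = Vt/(Pplat − PEEP) = 455.0 / (22 − 13) = 455.0/9.0 = 50.556 mL/cmH2O.
τ = R × C = 12.453 × 0.05056 L/cmH2O = 0.6296 s.
t = −τ·ln(1 − 0.99) = −0.6296·ln(0.01) = 2.899 s.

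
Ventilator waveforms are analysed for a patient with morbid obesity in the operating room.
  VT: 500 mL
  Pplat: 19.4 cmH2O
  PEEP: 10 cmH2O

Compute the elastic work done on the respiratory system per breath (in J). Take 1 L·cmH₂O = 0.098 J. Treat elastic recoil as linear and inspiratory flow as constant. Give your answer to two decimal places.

0.23

Elastic work ≈ ½ × (Pplat − PEEP) × Vt = 0.5 × (19.4 − 10) × 0.500 L = 0.5 × 9.4 × 0.500 = 2.35 L·cmH2O.
× 0.098 J/(L·cmH2O) → 0.2303 J.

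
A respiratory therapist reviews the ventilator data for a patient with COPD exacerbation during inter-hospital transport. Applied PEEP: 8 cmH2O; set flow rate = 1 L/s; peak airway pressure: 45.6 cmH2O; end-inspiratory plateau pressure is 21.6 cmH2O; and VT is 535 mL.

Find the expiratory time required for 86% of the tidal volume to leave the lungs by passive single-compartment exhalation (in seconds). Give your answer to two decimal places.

1.86

R = (PIP − Pplat)/V̇ = (45.6 − 21.6) / 1 = 24.0/1 = 24.0 cmH2O·s/L.
C = Vt/(Pplat − PEEP) = 535.0 / (21.6 − 8) = 535.0/13.6 = 39.338 mL/cmH2O.
τ = R × C = 24.0 × 0.03934 L/cmH2O = 0.9442 s.
t = −τ·ln(1 − 0.86) = −0.9442·ln(0.14) = 1.856 s.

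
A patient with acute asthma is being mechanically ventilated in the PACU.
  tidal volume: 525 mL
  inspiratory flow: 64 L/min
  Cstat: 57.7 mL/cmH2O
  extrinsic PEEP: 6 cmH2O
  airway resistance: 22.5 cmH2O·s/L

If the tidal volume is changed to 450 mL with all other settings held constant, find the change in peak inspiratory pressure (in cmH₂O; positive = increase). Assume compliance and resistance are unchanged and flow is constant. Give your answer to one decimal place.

PIP = Vt/C + R·V̇ + PEEP (constant-flow equation of motion).
Only the elastic term changes: ΔPIP = ΔVt / C = (450 − 525) / 57.7 = -1.3 cmH2O.

-1.3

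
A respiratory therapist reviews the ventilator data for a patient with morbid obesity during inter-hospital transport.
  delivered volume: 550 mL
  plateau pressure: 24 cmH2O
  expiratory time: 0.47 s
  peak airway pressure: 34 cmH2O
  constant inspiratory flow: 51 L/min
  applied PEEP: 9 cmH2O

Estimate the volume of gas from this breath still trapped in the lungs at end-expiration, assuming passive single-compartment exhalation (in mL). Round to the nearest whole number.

185

Flow: 51 L/min ÷ 60 = 0.85 L/s.
R = (PIP − Pplat)/V̇ = (34 − 24) / 0.85 = 10.0/0.85 = 11.765 cmH2O·s/L.
C = Vt/(Pplat − PEEP) = 550.0 / (24 − 9) = 550.0/15.0 = 36.667 mL/cmH2O.
τ = R × C = 11.765 × 0.03667 L/cmH2O = 0.4314 s.
Fraction remaining = e^(−Te/τ) = e^(−0.47/0.4314) = 0.3364.
Trapped volume = 550.0 × 0.3364 = 185.02 mL.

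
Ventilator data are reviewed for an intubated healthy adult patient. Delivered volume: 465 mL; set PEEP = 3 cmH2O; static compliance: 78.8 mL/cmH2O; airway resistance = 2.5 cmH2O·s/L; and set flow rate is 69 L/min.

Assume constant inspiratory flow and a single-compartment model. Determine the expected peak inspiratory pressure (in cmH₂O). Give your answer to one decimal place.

11.8

Flow: 69 L/min ÷ 60 = 1.15 L/s.
Equation of motion (constant flow): PIP = Vt/C + R·V̇ + PEEP.
PIP = 465/78.8 + 2.5×1.15 + 3 = 5.901 + 2.875 + 3 = 11.776 cmH2O.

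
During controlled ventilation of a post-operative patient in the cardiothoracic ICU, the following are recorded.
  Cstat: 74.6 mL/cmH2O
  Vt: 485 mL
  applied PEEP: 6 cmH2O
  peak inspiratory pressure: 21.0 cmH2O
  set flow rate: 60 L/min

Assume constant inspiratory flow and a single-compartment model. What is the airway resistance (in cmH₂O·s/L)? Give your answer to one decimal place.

Flow: 60 L/min ÷ 60 = 1 L/s.
Equation of motion (constant flow): PIP = Vt/C + R·V̇ + PEEP.
R·V̇ = PIP − Vt/C − PEEP = 21.0 − 485/74.6 − 6 = 21.0 − 6.501 − 6 = 8.499 cmH2O.
R = 8.499 / 1 = 8.499 cmH2O·s/L.

8.5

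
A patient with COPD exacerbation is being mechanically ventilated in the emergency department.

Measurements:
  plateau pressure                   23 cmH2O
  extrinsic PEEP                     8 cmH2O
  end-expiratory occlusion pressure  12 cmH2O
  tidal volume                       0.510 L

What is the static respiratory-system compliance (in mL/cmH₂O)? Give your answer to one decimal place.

End-expiratory occlusion gives total PEEP = 12 cmH2O (intrinsic PEEP = 12 − 8 = 4). Use total PEEP for the elastic gradient.
Cstat = Vt / (Pplat − PEEPtotal) = 510 / (23 − 12) = 510 / 11.0 = 46.364 mL/cmH2O.

46.4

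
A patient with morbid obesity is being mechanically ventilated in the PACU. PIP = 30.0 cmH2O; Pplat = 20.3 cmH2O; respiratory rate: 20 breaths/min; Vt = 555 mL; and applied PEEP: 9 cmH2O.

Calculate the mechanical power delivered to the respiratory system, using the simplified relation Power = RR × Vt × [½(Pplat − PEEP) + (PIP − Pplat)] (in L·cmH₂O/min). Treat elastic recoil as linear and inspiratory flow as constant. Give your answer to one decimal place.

170.4

Per-breath work = Vt × [½(Pplat−PEEP) + (PIP−Pplat)] = 0.555 × [0.5×11.3 + 9.7] = 0.555 × 15.35 = 8.519 L·cmH2O.
Power = 20 × 8.519 = 170.38 L·cmH2O/min.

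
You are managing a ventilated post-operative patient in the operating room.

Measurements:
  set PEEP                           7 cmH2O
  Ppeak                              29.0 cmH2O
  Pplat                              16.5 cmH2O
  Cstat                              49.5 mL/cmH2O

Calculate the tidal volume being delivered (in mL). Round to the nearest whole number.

Vt = Cstat × (Pplat − PEEP) = 49.5 × (16.5 − 7) = 49.5 × 9.5 = 470.25 mL.

470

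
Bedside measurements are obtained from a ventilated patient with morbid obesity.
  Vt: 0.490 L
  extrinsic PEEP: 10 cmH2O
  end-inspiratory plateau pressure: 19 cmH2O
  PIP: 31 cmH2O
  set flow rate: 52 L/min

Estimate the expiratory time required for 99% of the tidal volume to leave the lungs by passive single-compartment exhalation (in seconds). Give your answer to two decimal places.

Flow: 52 L/min ÷ 60 = 0.8667 L/s.
R = (PIP − Pplat)/V̇ = (31 − 19) / 0.8667 = 12.0/0.8667 = 13.846 cmH2O·s/L.
C = Vt/(Pplat − PEEP) = 490.0 / (19 − 10) = 490.0/9.0 = 54.444 mL/cmH2O.
τ = R × C = 13.846 × 0.05444 L/cmH2O = 0.7538 s.
t = −τ·ln(1 − 0.99) = −0.7538·ln(0.01) = 3.471 s.

3.47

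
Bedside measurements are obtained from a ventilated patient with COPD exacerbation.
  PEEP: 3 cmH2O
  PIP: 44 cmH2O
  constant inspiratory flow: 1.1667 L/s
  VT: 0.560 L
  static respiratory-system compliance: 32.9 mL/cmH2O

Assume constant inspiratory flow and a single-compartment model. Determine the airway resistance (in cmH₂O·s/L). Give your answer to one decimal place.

Equation of motion (constant flow): PIP = Vt/C + R·V̇ + PEEP.
R·V̇ = PIP − Vt/C − PEEP = 44 − 560/32.9 − 3 = 44 − 17.021 − 3 = 23.979 cmH2O.
R = 23.979 / 1.1667 = 20.553 cmH2O·s/L.

20.6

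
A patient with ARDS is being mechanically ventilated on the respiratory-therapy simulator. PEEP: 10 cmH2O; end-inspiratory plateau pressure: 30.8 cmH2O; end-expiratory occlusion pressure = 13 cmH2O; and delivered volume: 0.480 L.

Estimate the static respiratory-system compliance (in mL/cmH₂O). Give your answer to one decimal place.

End-expiratory occlusion gives total PEEP = 13 cmH2O (intrinsic PEEP = 13 − 10 = 3). Use total PEEP for the elastic gradient.
Cstat = Vt / (Pplat − PEEPtotal) = 480 / (30.8 − 13) = 480 / 17.8 = 26.966 mL/cmH2O.

27.0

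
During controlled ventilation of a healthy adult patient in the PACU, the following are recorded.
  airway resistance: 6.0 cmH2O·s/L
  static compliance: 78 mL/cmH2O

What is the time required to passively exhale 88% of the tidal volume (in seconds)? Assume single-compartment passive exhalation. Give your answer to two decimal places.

0.99

τ = R × C = 6.0 × 78 mL/cmH2O = 6.0 × 0.078 L/cmH2O = 0.468 s.
Exhaled fraction f = 1 − e^(−t/τ) → t = −τ·ln(1 − f) = −0.468·ln(0.12) = 0.9923 s.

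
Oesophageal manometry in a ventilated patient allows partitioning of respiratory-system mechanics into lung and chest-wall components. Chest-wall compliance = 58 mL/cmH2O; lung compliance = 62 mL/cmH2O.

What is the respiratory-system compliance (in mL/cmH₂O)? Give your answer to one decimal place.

Lung and chest wall are elastances in series: 1/Crs = 1/CL + 1/Ccw.
1/Crs = 1/62 + 1/58 = 0.03337.
Crs = 29.967 mL/cmH2O.

30.0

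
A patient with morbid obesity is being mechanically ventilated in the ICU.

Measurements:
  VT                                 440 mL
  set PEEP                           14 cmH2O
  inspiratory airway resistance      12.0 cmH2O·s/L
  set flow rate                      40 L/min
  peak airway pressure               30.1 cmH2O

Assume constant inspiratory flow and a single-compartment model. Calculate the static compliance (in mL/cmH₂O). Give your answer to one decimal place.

54.3

Flow: 40 L/min ÷ 60 = 0.6667 L/s.
Equation of motion (constant flow): PIP = Vt/C + R·V̇ + PEEP.
Vt/C = PIP − R·V̇ − PEEP = 30.1 − 12.0×0.6667 − 14 = 30.1 − 8.0 − 14 = 8.1 cmH2O.
C = Vt / 8.1 = 440 / 8.1 = 54.321 mL/cmH2O.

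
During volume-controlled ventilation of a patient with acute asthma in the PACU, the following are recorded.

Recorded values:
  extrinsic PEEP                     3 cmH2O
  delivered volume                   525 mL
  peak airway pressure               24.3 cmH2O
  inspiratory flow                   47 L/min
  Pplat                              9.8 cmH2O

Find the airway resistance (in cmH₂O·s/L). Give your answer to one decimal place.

Flow: 47 L/min ÷ 60 = 0.7833 L/s.
Raw = (PIP − Pplat) / flow = (24.3 − 9.8) / 0.7833 = 14.5 / 0.7833 = 18.511 cmH2O·s/L.

18.5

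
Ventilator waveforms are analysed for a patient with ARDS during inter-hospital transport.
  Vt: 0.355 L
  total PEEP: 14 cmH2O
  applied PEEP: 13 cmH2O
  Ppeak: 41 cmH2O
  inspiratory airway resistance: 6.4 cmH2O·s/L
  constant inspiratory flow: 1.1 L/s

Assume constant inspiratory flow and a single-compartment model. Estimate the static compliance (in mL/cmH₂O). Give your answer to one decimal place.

Total PEEP = 14 cmH2O (set 13 + intrinsic 1); this is the baseline alveolar pressure.
Equation of motion (constant flow): PIP = Vt/C + R·V̇ + PEEP.
Vt/C = PIP − R·V̇ − PEEP = 41 − 6.4×1.1 − 14 = 41 − 7.04 − 14 = 19.96 cmH2O.
C = Vt / 19.96 = 355 / 19.96 = 17.786 mL/cmH2O.

17.8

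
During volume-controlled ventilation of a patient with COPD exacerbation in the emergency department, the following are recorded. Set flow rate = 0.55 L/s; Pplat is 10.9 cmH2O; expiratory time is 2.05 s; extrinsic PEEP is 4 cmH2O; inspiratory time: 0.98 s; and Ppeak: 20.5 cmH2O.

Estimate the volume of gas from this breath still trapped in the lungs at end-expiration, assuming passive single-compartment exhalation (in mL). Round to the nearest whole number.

120

Vt = flow × Ti = 0.55 L/s × 0.98 s × 1000 mL/L = 539.0 mL.
R = (PIP − Pplat)/V̇ = (20.5 − 10.9) / 0.55 = 9.6/0.55 = 17.455 cmH2O·s/L.
C = Vt/(Pplat − PEEP) = 539.0 / (10.9 − 4) = 539.0/6.9 = 78.116 mL/cmH2O.
τ = R × C = 17.455 × 0.07812 L/cmH2O = 1.364 s.
Fraction remaining = e^(−Te/τ) = e^(−2.05/1.364) = 0.2225.
Trapped volume = 539.0 × 0.2225 = 119.93 mL.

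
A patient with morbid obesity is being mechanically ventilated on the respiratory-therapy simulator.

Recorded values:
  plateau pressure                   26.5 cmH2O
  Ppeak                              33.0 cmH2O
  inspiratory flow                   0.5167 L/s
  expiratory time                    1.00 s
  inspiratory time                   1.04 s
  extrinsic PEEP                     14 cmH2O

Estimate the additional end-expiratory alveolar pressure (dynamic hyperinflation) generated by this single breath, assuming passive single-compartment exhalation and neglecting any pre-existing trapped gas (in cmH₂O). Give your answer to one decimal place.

Vt = flow × Ti = 0.5167 L/s × 1.04 s × 1000 mL/L = 537.37 mL.
R = (PIP − Pplat)/V̇ = (33.0 − 26.5) / 0.5167 = 6.5/0.5167 = 12.58 cmH2O·s/L.
C = Vt/(Pplat − PEEP) = 537.37 / (26.5 − 14) = 537.37/12.5 = 42.99 mL/cmH2O.
τ = R × C = 12.58 × 0.04299 L/cmH2O = 0.5408 s.
Fraction remaining = e^(−Te/τ) = e^(−1.00/0.5408) = 0.1574; trapped volume = 537.37 × 0.1574 = 84.582 mL.
Additional alveolar pressure from trapping ≈ V_trapped / C = 84.582 / 42.99 = 1.967 cmH2O.

2.0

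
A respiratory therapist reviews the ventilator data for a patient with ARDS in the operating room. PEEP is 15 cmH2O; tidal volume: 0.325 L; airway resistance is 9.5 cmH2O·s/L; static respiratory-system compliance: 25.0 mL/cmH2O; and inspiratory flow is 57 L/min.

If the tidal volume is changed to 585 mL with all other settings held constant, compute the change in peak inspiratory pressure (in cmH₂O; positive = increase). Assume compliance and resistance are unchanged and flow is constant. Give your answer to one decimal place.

PIP = Vt/C + R·V̇ + PEEP (constant-flow equation of motion).
Only the elastic term changes: ΔPIP = ΔVt / C = (585 − 325) / 25.0 = 10.4 cmH2O.

10.4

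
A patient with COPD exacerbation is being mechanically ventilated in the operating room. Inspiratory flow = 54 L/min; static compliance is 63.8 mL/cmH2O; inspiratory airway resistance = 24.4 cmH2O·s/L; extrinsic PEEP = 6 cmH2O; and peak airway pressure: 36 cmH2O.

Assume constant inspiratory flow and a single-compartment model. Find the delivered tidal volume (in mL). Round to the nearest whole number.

513

Flow: 54 L/min ÷ 60 = 0.9 L/s.
Equation of motion (constant flow): PIP = Vt/C + R·V̇ + PEEP.
Vt/C = PIP − R·V̇ − PEEP = 36 − 21.96 − 6 = 8.04 cmH2O.
Vt = C × 8.04 = 63.8 × 8.04 = 512.95 mL.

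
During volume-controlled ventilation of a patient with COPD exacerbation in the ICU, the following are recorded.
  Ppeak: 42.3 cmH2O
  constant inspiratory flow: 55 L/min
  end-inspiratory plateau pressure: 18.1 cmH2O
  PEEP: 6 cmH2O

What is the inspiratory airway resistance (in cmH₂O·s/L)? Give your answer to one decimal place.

Flow: 55 L/min ÷ 60 = 0.9167 L/s.
Raw = (PIP − Pplat) / flow = (42.3 − 18.1) / 0.9167 = 24.2 / 0.9167 = 26.399 cmH2O·s/L.

26.4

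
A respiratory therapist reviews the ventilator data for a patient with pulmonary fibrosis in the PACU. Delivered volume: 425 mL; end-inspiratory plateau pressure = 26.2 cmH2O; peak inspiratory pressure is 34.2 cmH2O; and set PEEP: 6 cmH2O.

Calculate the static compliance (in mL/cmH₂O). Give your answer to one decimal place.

Cstat = Vt / (Pplat − PEEP) = 425 / (26.2 − 6) = 425 / 20.2 = 21.04 mL/cmH2O.

21.0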